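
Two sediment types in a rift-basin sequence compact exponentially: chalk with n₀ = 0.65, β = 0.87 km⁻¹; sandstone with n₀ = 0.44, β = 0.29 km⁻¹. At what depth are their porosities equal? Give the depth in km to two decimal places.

0.67 km

Set n₀ₐ e^(−βₐz) = n₀ᵦ e^(−βᵦz) ⇒ ln(n₀ₐ/n₀ᵦ) = (βₐ − βᵦ)·z
z = ln(0.65/0.44) / (0.87 − 0.29) = 0.3902 / 0.58 = 0.673 km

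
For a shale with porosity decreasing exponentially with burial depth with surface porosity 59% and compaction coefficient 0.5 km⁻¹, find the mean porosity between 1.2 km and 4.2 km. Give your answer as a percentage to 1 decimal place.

⟨n⟩ = (1/(z₂−z₁)) ∫ n₀ e^(−kz) dz = n₀·(e^(−k·z₁) − e^(−k·z₂)) / (k·(z₂−z₁))
e^(−0.5×1.2) = 0.5488; e^(−0.5×4.2) = 0.1225
⟨n⟩ = 0.59 × (0.5488 − 0.1225) / (0.5 × 3) = 0.59 × 0.2842 = 0.1677

16.8%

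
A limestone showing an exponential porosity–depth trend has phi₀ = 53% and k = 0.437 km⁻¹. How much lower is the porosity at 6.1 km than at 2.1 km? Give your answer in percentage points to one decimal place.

phi(2.1) = 0.53·e^(−0.437×2.1) = 0.2117
phi(6.1) = 0.53·e^(−0.437×6.1) = 0.0369
Δphi = 0.2117 − 0.0369 = 0.1748

17.5 percentage points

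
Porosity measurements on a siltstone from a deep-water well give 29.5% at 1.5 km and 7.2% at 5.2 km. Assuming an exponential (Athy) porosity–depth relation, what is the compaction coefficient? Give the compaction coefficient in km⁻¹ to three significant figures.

0.381 km⁻¹

Athy: φ(z) = φ₀ e^(−kz) ⇒ φ₁/φ₂ = e^{k(z₂−z₁)} ⇒ k = ln(φ₁/φ₂)/(z₂−z₁)
k = ln(0.295/0.072) / (5.2 − 1.5) = ln(4.097) / 3.7 = 1.4103 / 3.7 = 0.3812 km⁻¹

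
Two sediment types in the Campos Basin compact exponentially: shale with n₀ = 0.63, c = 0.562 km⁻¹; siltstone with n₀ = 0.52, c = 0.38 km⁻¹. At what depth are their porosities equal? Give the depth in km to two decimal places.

Set n₀ₐ e^(−cₐZ) = n₀ᵦ e^(−cᵦZ) ⇒ ln(n₀ₐ/n₀ᵦ) = (cₐ − cᵦ)·Z
Z = ln(0.63/0.52) / (0.562 − 0.38) = 0.1919 / 0.182 = 1.054 km

1.05 km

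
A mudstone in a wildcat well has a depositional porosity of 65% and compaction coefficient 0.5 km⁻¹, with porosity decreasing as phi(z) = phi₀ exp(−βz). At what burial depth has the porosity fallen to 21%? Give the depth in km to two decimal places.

Invert Athy's law: z = ln(phi₀/phi) / β
z = ln(0.65/0.21) / 0.5 = ln(3.095) / 0.5 = 1.1299 / 0.5 = 2.260 km

2.26 km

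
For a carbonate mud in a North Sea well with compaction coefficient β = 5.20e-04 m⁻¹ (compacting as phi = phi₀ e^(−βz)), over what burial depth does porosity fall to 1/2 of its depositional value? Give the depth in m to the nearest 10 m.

1330 m

Working in km (1 km = 1000 m; β in km⁻¹ = β in m⁻¹ × 1000):
phi/phi₀ = 1/2 ⇒ exp(−β·z) = 1/2 ⇒ z = ln(2) / β
z = 0.6931 / 0.52 = 1.333 km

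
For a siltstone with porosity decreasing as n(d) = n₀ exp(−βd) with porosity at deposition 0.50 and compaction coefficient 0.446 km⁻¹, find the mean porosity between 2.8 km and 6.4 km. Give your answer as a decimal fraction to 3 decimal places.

0.071

⟨n⟩ = (1/(d₂−d₁)) ∫ n₀ e^(−βd) dd = n₀·(e^(−β·d₁) − e^(−β·d₂)) / (β·(d₂−d₁))
e^(−0.446×2.8) = 0.2868; e^(−0.446×6.4) = 0.0576
⟨n⟩ = 0.5 × (0.2868 − 0.0576) / (0.446 × 3.6) = 0.5 × 0.1428 = 0.0714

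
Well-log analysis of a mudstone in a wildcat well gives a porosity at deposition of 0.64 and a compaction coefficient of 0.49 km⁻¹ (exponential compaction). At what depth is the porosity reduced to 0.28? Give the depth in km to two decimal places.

1.69 km

Invert Athy's law: d = ln(phi₀/phi) / c
d = ln(0.64/0.28) / 0.49 = ln(2.286) / 0.49 = 0.8267 / 0.49 = 1.687 km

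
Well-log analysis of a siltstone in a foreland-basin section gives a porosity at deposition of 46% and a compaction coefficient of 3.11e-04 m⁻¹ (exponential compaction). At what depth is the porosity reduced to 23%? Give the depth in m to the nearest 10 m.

2230 m

Working in km (1 km = 1000 m; β in km⁻¹ = β in m⁻¹ × 1000):
Invert Athy's law: Z = ln(φ₀/φ) / β
Z = ln(0.46/0.23) / 0.311 = ln(2) / 0.311 = 0.6931 / 0.311 = 2.229 km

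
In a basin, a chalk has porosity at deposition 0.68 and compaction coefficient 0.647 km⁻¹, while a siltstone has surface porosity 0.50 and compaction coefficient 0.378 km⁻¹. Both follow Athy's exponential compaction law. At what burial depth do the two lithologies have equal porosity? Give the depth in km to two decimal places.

Set φ₀ₐ e^(−kₐZ) = φ₀ᵦ e^(−kᵦZ) ⇒ ln(φ₀ₐ/φ₀ᵦ) = (kₐ − kᵦ)·Z
Z = ln(0.68/0.5) / (0.647 − 0.378) = 0.3075 / 0.269 = 1.143 km

1.14 km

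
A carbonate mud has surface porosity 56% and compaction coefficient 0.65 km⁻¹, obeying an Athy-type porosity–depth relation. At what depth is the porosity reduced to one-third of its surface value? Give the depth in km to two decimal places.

phi/phi₀ = 1/3 ⇒ exp(−β·z) = 1/3 ⇒ z = ln(3) / β
z = 1.0986 / 0.65 = 1.690 km

1.69 km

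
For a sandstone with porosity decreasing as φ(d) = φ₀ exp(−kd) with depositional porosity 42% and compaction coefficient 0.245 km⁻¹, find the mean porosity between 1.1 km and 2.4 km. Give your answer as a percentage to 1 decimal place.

27.5%

⟨φ⟩ = (1/(d₂−d₁)) ∫ φ₀ e^(−kd) dd = φ₀·(e^(−k·d₁) − e^(−k·d₂)) / (k·(d₂−d₁))
e^(−0.245×1.1) = 0.7638; e^(−0.245×2.4) = 0.5554
⟨φ⟩ = 0.42 × (0.7638 − 0.5554) / (0.245 × 1.3) = 0.42 × 0.6541 = 0.2747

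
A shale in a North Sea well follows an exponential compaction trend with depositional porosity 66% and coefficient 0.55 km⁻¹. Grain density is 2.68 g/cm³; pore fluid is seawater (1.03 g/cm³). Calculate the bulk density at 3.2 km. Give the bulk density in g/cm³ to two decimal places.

2.49 g/cm³

Porosity at depth: n = 0.66·exp(−0.55×3.2) = 0.66×0.1720 = 0.1135
Bulk density: ρ_b = (1−n)ρ_g + n·ρ_f = 0.8865×2.68 + 0.1135×1.03
       = 2.376 + 0.117 = 2.493 g/cm³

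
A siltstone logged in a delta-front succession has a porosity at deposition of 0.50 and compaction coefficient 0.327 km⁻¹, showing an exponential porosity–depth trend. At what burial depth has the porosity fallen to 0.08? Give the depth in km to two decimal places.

Invert Athy's law: Z = ln(phi₀/phi) / c
Z = ln(0.5/0.08) / 0.327 = ln(6.25) / 0.327 = 1.8326 / 0.327 = 5.604 km

5.60 km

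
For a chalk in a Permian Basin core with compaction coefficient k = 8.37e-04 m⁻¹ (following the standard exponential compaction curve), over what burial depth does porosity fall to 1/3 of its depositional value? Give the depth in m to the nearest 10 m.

Working in km (1 km = 1000 m; k in km⁻¹ = k in m⁻¹ × 1000):
phi/phi₀ = 1/3 ⇒ exp(−k·d) = 1/3 ⇒ d = ln(3) / k
d = 1.0986 / 0.837 = 1.313 km

1310 m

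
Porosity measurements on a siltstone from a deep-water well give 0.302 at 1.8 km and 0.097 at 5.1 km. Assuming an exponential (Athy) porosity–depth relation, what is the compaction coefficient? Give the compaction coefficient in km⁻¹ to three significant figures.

Athy: n(d) = n₀ e^(−βd) ⇒ n₁/n₂ = e^{β(d₂−d₁)} ⇒ β = ln(n₁/n₂)/(d₂−d₁)
β = ln(0.302/0.097) / (5.1 − 1.8) = ln(3.113) / 3.3 = 1.1357 / 3.3 = 0.3442 km⁻¹

0.344 km⁻¹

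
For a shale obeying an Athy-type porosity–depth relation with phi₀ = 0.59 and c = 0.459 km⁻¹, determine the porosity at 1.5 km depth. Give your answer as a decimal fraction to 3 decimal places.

0.296

phi = phi₀·exp(−c·Z) = 0.59 × exp(−0.459 × 1.5) = 0.59 × exp(−0.6885)
  = 0.59 × 0.5023 = 0.2964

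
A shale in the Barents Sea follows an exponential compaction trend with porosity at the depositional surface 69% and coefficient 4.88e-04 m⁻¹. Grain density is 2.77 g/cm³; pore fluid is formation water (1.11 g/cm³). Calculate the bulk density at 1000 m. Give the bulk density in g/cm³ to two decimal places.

2.07 g/cm³

Working in km (1 km = 1000 m; k in km⁻¹ = k in m⁻¹ × 1000):
Porosity at depth: phi = 0.69·exp(−0.488×1) = 0.69×0.6139 = 0.4236
Bulk density: ρ_b = (1−phi)ρ_g + phi·ρ_f = 0.5764×2.77 + 0.4236×1.11
       = 1.597 + 0.470 = 2.067 g/cm³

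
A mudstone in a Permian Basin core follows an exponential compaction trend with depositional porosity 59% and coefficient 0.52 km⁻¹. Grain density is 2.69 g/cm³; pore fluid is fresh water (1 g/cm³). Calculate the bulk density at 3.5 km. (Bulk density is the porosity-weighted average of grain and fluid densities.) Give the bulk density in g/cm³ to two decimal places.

Porosity at depth: n = 0.59·exp(−0.52×3.5) = 0.59×0.1620 = 0.0956
Bulk density: ρ_b = (1−n)ρ_g + n·ρ_f = 0.9044×2.69 + 0.0956×1
       = 2.433 + 0.096 = 2.528 g/cm³

2.53 g/cm³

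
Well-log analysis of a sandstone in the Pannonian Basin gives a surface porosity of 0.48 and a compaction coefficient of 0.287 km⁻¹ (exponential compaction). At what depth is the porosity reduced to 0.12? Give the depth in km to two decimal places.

Invert Athy's law: d = ln(φ₀/φ) / k
d = ln(0.48/0.12) / 0.287 = ln(4) / 0.287 = 1.3863 / 0.287 = 4.830 km

4.83 km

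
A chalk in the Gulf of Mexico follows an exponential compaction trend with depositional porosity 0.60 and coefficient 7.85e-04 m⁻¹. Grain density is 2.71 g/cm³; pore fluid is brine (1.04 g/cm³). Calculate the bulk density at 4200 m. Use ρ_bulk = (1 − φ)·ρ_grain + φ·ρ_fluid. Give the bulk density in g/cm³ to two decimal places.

2.67 g/cm³

Working in km (1 km = 1000 m; k in km⁻¹ = k in m⁻¹ × 1000):
Porosity at depth: phi = 0.6·exp(−0.785×4.2) = 0.6×0.0370 = 0.0222
Bulk density: ρ_b = (1−phi)ρ_g + phi·ρ_f = 0.9778×2.71 + 0.0222×1.04
       = 2.650 + 0.023 = 2.673 g/cm³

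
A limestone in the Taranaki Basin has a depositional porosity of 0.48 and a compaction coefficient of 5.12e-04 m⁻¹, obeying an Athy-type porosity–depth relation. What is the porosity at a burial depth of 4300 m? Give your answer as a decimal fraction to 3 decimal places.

0.053

Working in km (1 km = 1000 m; k in km⁻¹ = k in m⁻¹ × 1000):
φ = φ₀·exp(−k·Z) = 0.48 × exp(−0.512 × 4.3) = 0.48 × exp(−2.202)
  = 0.48 × 0.1106 = 0.0531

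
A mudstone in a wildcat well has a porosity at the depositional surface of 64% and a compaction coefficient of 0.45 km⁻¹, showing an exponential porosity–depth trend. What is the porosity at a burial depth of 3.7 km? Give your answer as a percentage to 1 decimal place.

12.1%

n = n₀·exp(−c·Z) = 0.64 × exp(−0.45 × 3.7) = 0.64 × exp(−1.665)
  = 0.64 × 0.1892 = 0.1211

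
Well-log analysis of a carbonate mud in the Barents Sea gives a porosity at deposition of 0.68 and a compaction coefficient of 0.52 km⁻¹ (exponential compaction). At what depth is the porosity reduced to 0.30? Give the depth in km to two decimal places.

Invert Athy's law: z = ln(phi₀/phi) / k
z = ln(0.68/0.3) / 0.52 = ln(2.267) / 0.52 = 0.8183 / 0.52 = 1.574 km

1.57 km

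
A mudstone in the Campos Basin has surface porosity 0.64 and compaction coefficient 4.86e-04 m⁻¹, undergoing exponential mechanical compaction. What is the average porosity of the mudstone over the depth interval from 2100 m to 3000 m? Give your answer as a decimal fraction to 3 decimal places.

0.187

Working in km (1 km = 1000 m; β in km⁻¹ = β in m⁻¹ × 1000):
⟨phi⟩ = (1/(d₂−d₁)) ∫ phi₀ e^(−βd) dd = phi₀·(e^(−β·d₁) − e^(−β·d₂)) / (β·(d₂−d₁))
e^(−0.486×2.1) = 0.3604; e^(−0.486×3) = 0.2327
⟨phi⟩ = 0.64 × (0.3604 − 0.2327) / (0.486 × 0.9) = 0.64 × 0.2919 = 0.1868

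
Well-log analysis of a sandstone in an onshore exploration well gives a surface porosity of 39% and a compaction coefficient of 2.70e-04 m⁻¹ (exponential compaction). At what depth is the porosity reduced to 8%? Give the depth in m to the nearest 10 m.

5870 m

Working in km (1 km = 1000 m; k in km⁻¹ = k in m⁻¹ × 1000):
Invert Athy's law: d = ln(n₀/n) / k
d = ln(0.39/0.08) / 0.27 = ln(4.875) / 0.27 = 1.5841 / 0.27 = 5.867 km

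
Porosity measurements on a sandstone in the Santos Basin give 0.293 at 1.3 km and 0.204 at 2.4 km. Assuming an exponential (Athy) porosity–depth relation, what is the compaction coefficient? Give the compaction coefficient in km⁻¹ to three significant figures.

0.329 km⁻¹

Athy: φ(z) = φ₀ e^(−βz) ⇒ φ₁/φ₂ = e^{β(z₂−z₁)} ⇒ β = ln(φ₁/φ₂)/(z₂−z₁)
β = ln(0.293/0.204) / (2.4 − 1.3) = ln(1.436) / 1.1 = 0.3621 / 1.1 = 0.3291 km⁻¹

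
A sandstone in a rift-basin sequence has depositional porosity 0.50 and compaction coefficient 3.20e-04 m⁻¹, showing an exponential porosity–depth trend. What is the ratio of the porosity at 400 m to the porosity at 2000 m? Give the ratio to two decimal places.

1.67

Working in km (1 km = 1000 m; β in km⁻¹ = β in m⁻¹ × 1000):
φ(d₁)/φ(d₂) = e^(−β·d₁)/e^(−β·d₂) = e^{β(d₂−d₁)}
= exp(0.32 × 1.6) = exp(0.512) = 1.6686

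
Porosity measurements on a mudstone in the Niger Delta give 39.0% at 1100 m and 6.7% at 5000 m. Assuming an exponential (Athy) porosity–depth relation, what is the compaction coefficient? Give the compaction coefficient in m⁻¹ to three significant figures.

Working in km (1 km = 1000 m; c in km⁻¹ = c in m⁻¹ × 1000):
Athy: φ(Z) = φ₀ e^(−cZ) ⇒ φ₁/φ₂ = e^{c(Z₂−Z₁)} ⇒ c = ln(φ₁/φ₂)/(Z₂−Z₁)
c = ln(0.39/0.067) / (5 − 1.1) = ln(5.821) / 3.9 = 1.7615 / 3.9 = 0.4517 km⁻¹

0.000452 m⁻¹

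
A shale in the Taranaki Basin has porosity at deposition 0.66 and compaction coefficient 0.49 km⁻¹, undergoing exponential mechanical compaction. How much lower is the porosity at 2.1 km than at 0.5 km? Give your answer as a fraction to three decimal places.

φ(0.5) = 0.66·e^(−0.49×0.5) = 0.5166
φ(2.1) = 0.66·e^(−0.49×2.1) = 0.2359
Δφ = 0.5166 − 0.2359 = 0.2807

0.281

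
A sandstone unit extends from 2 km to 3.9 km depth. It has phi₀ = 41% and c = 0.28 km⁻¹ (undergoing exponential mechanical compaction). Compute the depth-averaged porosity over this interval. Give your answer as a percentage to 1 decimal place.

⟨phi⟩ = (1/(Z₂−Z₁)) ∫ phi₀ e^(−cZ) dZ = phi₀·(e^(−c·Z₁) − e^(−c·Z₂)) / (c·(Z₂−Z₁))
e^(−0.28×2) = 0.5712; e^(−0.28×3.9) = 0.3355
⟨phi⟩ = 0.41 × (0.5712 − 0.3355) / (0.28 × 1.9) = 0.41 × 0.4430 = 0.1816

18.2%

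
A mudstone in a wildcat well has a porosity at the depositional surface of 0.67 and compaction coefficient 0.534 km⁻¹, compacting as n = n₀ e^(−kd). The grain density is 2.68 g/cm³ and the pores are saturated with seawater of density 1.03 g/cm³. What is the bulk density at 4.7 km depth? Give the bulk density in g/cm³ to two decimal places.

2.59 g/cm³

Porosity at depth: n = 0.67·exp(−0.534×4.7) = 0.67×0.0813 = 0.0545
Bulk density: ρ_b = (1−n)ρ_g + n·ρ_f = 0.9455×2.68 + 0.0545×1.03
       = 2.534 + 0.056 = 2.590 g/cm³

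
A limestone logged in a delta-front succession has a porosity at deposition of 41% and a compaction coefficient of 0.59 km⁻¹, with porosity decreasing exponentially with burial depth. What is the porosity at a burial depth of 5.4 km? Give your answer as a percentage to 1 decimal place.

φ = φ₀·exp(−β·d) = 0.41 × exp(−0.59 × 5.4) = 0.41 × exp(−3.186)
  = 0.41 × 0.0413 = 0.0169

1.7%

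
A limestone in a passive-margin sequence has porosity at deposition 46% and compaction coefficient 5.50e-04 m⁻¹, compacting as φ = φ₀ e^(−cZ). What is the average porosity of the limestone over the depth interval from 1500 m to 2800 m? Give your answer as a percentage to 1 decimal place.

Working in km (1 km = 1000 m; c in km⁻¹ = c in m⁻¹ × 1000):
⟨φ⟩ = (1/(Z₂−Z₁)) ∫ φ₀ e^(−cZ) dZ = φ₀·(e^(−c·Z₁) − e^(−c·Z₂)) / (c·(Z₂−Z₁))
e^(−0.55×1.5) = 0.4382; e^(−0.55×2.8) = 0.2144
⟨φ⟩ = 0.46 × (0.4382 − 0.2144) / (0.55 × 1.3) = 0.46 × 0.3131 = 0.1440

14.4%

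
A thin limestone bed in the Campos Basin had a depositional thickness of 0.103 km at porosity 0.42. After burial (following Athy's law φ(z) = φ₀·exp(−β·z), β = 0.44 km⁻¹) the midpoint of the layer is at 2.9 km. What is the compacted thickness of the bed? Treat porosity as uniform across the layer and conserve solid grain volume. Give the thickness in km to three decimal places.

0.068 km

Porosity at 2.9 km: φ = 0.42·exp(−0.44×2.9) = 0.1172
Solid-volume conservation: h(1−φ) = h₀(1−φ₀) ⇒ h = h₀·(1−φ₀)/(1−φ)
h = 0.103 × (1 − 0.42)/(1 − 0.1172) = 0.103 × 0.6570 = 0.0677 km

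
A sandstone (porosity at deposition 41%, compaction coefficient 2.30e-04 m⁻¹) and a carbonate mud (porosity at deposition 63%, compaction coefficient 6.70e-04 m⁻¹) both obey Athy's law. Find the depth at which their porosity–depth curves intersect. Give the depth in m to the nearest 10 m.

980 m

Working in km (1 km = 1000 m; k in km⁻¹ = k in m⁻¹ × 1000):
Set φ₀ₐ e^(−kₐZ) = φ₀ᵦ e^(−kᵦZ) ⇒ ln(φ₀ₐ/φ₀ᵦ) = (kₐ − kᵦ)·Z
Z = ln(0.41/0.63) / (0.23 − 0.67) = -0.4296 / -0.44 = 0.976 km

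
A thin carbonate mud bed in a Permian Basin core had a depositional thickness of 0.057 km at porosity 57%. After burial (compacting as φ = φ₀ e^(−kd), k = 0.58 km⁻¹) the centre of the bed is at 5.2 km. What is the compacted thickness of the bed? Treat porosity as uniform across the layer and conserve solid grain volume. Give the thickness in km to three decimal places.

0.025 km

Porosity at 5.2 km: φ = 0.57·exp(−0.58×5.2) = 0.0279
Solid-volume conservation: h(1−φ) = h₀(1−φ₀) ⇒ h = h₀·(1−φ₀)/(1−φ)
h = 0.057 × (1 − 0.57)/(1 − 0.0279) = 0.057 × 0.4424 = 0.0252 km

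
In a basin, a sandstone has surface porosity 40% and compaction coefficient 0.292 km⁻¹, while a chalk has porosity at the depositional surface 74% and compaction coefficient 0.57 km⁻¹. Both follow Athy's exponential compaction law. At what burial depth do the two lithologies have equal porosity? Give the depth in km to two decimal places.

Set φ₀ₐ e^(−βₐZ) = φ₀ᵦ e^(−βᵦZ) ⇒ ln(φ₀ₐ/φ₀ᵦ) = (βₐ − βᵦ)·Z
Z = ln(0.4/0.74) / (0.292 − 0.57) = -0.6152 / -0.278 = 2.213 km

2.21 km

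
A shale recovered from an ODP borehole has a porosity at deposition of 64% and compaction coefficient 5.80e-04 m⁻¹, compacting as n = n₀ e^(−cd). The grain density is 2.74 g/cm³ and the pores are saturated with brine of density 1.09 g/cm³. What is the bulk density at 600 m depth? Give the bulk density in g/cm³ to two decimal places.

Working in km (1 km = 1000 m; c in km⁻¹ = c in m⁻¹ × 1000):
Porosity at depth: n = 0.64·exp(−0.58×0.6) = 0.64×0.7061 = 0.4519
Bulk density: ρ_b = (1−n)ρ_g + n·ρ_f = 0.5481×2.74 + 0.4519×1.09
       = 1.502 + 0.493 = 1.994 g/cm³

1.99 g/cm³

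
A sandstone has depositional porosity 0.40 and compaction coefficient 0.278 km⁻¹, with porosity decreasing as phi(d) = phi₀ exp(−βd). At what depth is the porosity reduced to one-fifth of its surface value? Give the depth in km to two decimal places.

phi/phi₀ = 1/5 ⇒ exp(−β·d) = 1/5 ⇒ d = ln(5) / β
d = 1.6094 / 0.278 = 5.789 km

5.79 km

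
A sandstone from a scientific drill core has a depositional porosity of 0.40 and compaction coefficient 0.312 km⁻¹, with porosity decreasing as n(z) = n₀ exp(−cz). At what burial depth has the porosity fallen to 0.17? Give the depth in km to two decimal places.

2.74 km

Invert Athy's law: z = ln(n₀/n) / c
z = ln(0.4/0.17) / 0.312 = ln(2.353) / 0.312 = 0.8557 / 0.312 = 2.743 km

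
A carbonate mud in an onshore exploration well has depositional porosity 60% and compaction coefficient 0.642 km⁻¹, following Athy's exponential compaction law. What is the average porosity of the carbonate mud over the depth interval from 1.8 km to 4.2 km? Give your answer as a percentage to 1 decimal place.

9.6%

⟨phi⟩ = (1/(d₂−d₁)) ∫ phi₀ e^(−kd) dd = phi₀·(e^(−k·d₁) − e^(−k·d₂)) / (k·(d₂−d₁))
e^(−0.642×1.8) = 0.3149; e^(−0.642×4.2) = 0.0674
⟨phi⟩ = 0.6 × (0.3149 − 0.0674) / (0.642 × 2.4) = 0.6 × 0.1606 = 0.0963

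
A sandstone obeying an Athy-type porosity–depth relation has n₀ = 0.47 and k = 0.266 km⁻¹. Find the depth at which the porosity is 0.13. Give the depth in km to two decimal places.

Invert Athy's law: Z = ln(n₀/n) / k
Z = ln(0.47/0.13) / 0.266 = ln(3.615) / 0.266 = 1.2852 / 0.266 = 4.832 km

4.83 km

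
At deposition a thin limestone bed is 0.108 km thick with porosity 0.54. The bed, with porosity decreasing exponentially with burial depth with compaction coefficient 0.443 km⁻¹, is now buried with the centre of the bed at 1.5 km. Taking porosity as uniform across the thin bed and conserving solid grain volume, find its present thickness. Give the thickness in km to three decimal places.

Porosity at 1.5 km: n = 0.54·exp(−0.443×1.5) = 0.2778
Solid-volume conservation: h(1−n) = h₀(1−n₀) ⇒ h = h₀·(1−n₀)/(1−n)
h = 0.108 × (1 − 0.54)/(1 − 0.2778) = 0.108 × 0.6370 = 0.0688 km

0.069 km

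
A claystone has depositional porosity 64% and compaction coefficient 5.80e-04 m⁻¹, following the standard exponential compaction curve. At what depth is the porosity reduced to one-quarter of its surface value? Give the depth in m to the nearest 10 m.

2390 m

Working in km (1 km = 1000 m; β in km⁻¹ = β in m⁻¹ × 1000):
n/n₀ = 1/4 ⇒ exp(−β·d) = 1/4 ⇒ d = ln(4) / β
d = 1.3863 / 0.58 = 2.390 km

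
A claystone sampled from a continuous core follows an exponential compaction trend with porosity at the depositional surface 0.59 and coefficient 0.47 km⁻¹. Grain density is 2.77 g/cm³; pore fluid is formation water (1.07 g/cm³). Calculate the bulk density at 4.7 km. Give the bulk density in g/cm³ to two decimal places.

2.66 g/cm³

Porosity at depth: phi = 0.59·exp(−0.47×4.7) = 0.59×0.1098 = 0.0648
Bulk density: ρ_b = (1−phi)ρ_g + phi·ρ_f = 0.9352×2.77 + 0.0648×1.07
       = 2.591 + 0.069 = 2.660 g/cm³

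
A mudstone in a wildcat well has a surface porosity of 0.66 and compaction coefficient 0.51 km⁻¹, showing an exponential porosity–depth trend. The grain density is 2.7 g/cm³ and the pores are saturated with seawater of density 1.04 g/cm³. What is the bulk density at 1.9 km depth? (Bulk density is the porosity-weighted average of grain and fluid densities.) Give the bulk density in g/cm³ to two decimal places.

Porosity at depth: phi = 0.66·exp(−0.51×1.9) = 0.66×0.3795 = 0.2504
Bulk density: ρ_b = (1−phi)ρ_g + phi·ρ_f = 0.7496×2.7 + 0.2504×1.04
       = 2.024 + 0.260 = 2.284 g/cm³

2.28 g/cm³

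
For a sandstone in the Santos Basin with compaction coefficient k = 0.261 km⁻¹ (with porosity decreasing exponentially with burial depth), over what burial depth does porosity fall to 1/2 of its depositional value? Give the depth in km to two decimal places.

2.66 km

n/n₀ = 1/2 ⇒ exp(−k·d) = 1/2 ⇒ d = ln(2) / k
d = 0.6931 / 0.261 = 2.656 km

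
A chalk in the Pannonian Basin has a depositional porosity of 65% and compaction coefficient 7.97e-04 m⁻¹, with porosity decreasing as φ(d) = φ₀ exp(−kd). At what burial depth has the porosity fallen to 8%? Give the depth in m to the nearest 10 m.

2630 m

Working in km (1 km = 1000 m; k in km⁻¹ = k in m⁻¹ × 1000):
Invert Athy's law: d = ln(φ₀/φ) / k
d = ln(0.65/0.08) / 0.797 = ln(8.125) / 0.797 = 2.0949 / 0.797 = 2.629 km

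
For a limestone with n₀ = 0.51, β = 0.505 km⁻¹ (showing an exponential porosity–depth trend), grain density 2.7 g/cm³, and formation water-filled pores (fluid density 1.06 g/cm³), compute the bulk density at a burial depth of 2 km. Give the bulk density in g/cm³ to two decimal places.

2.40 g/cm³

Porosity at depth: n = 0.51·exp(−0.505×2) = 0.51×0.3642 = 0.1858
Bulk density: ρ_b = (1−n)ρ_g + n·ρ_f = 0.8142×2.7 + 0.1858×1.06
       = 2.198 + 0.197 = 2.395 g/cm³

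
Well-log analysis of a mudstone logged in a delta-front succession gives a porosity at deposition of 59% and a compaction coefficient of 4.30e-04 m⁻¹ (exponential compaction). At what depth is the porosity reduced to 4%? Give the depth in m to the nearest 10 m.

6260 m

Working in km (1 km = 1000 m; k in km⁻¹ = k in m⁻¹ × 1000):
Invert Athy's law: z = ln(n₀/n) / k
z = ln(0.59/0.04) / 0.43 = ln(14.75) / 0.43 = 2.6912 / 0.43 = 6.259 km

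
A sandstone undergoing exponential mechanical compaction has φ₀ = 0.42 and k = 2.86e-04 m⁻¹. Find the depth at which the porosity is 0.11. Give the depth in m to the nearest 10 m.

Working in km (1 km = 1000 m; k in km⁻¹ = k in m⁻¹ × 1000):
Invert Athy's law: z = ln(φ₀/φ) / k
z = ln(0.42/0.11) / 0.286 = ln(3.818) / 0.286 = 1.3398 / 0.286 = 4.685 km

4680 m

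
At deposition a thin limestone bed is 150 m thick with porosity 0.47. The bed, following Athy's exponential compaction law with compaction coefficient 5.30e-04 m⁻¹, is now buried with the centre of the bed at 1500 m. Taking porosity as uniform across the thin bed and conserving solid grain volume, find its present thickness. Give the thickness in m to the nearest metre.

Working in km (1 km = 1000 m; k in km⁻¹ = k in m⁻¹ × 1000):
Porosity at 1.5 km: φ = 0.47·exp(−0.53×1.5) = 0.2122
Solid-volume conservation: h(1−φ) = h₀(1−φ₀) ⇒ h = h₀·(1−φ₀)/(1−φ)
h = 0.15 × (1 − 0.47)/(1 − 0.2122) = 0.15 × 0.6728 = 0.1009 km

101 m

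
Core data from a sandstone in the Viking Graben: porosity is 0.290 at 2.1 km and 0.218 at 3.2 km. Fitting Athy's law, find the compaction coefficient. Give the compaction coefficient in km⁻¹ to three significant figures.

Athy: n(z) = n₀ e^(−kz) ⇒ n₁/n₂ = e^{k(z₂−z₁)} ⇒ k = ln(n₁/n₂)/(z₂−z₁)
k = ln(0.29/0.218) / (3.2 − 2.1) = ln(1.33) / 1.1 = 0.2854 / 1.1 = 0.2594 km⁻¹

0.259 km⁻¹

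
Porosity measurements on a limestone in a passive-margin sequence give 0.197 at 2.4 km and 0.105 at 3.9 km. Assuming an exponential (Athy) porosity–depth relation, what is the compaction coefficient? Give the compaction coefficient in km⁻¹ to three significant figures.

0.419 km⁻¹

Athy: phi(z) = phi₀ e^(−cz) ⇒ phi₁/phi₂ = e^{c(z₂−z₁)} ⇒ c = ln(phi₁/phi₂)/(z₂−z₁)
c = ln(0.197/0.105) / (3.9 − 2.4) = ln(1.876) / 1.5 = 0.6292 / 1.5 = 0.4195 km⁻¹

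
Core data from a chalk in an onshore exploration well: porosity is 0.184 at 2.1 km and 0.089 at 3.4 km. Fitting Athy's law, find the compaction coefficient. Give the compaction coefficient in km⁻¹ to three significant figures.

Athy: phi(d) = phi₀ e^(−βd) ⇒ phi₁/phi₂ = e^{β(d₂−d₁)} ⇒ β = ln(phi₁/phi₂)/(d₂−d₁)
β = ln(0.184/0.089) / (3.4 − 2.1) = ln(2.067) / 1.3 = 0.7263 / 1.3 = 0.5587 km⁻¹

0.559 km⁻¹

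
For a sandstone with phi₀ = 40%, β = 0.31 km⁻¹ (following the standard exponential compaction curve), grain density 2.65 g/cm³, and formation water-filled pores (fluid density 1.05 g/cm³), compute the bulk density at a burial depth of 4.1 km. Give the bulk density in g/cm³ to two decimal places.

Porosity at depth: phi = 0.4·exp(−0.31×4.1) = 0.4×0.2806 = 0.1122
Bulk density: ρ_b = (1−phi)ρ_g + phi·ρ_f = 0.8878×2.65 + 0.1122×1.05
       = 2.353 + 0.118 = 2.470 g/cm³

2.47 g/cm³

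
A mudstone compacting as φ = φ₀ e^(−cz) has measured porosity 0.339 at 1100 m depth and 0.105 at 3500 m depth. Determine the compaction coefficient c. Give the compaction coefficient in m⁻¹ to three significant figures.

Working in km (1 km = 1000 m; c in km⁻¹ = c in m⁻¹ × 1000):
Athy: φ(z) = φ₀ e^(−cz) ⇒ φ₁/φ₂ = e^{c(z₂−z₁)} ⇒ c = ln(φ₁/φ₂)/(z₂−z₁)
c = ln(0.339/0.105) / (3.5 − 1.1) = ln(3.229) / 2.4 = 1.1720 / 2.4 = 0.4883 km⁻¹

0.000488 m⁻¹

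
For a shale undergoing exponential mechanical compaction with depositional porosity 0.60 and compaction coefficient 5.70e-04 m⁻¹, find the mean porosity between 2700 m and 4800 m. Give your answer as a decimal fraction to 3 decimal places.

0.075

Working in km (1 km = 1000 m; β in km⁻¹ = β in m⁻¹ × 1000):
⟨phi⟩ = (1/(Z₂−Z₁)) ∫ phi₀ e^(−βZ) dZ = phi₀·(e^(−β·Z₁) − e^(−β·Z₂)) / (β·(Z₂−Z₁))
e^(−0.57×2.7) = 0.2146; e^(−0.57×4.8) = 0.0648
⟨phi⟩ = 0.6 × (0.2146 − 0.0648) / (0.57 × 2.1) = 0.6 × 0.1251 = 0.0751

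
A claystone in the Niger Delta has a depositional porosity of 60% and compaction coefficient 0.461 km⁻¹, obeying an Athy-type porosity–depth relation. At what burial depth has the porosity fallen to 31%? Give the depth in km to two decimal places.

Invert Athy's law: z = ln(phi₀/phi) / k
z = ln(0.6/0.31) / 0.461 = ln(1.935) / 0.461 = 0.6604 / 0.461 = 1.432 km

1.43 km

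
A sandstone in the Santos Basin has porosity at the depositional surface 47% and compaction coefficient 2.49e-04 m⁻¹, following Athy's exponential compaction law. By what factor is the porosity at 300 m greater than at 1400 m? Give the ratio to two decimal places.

1.32

Working in km (1 km = 1000 m; c in km⁻¹ = c in m⁻¹ × 1000):
φ(Z₁)/φ(Z₂) = e^(−c·Z₁)/e^(−c·Z₂) = e^{c(Z₂−Z₁)}
= exp(0.249 × 1.1) = exp(0.2739) = 1.3151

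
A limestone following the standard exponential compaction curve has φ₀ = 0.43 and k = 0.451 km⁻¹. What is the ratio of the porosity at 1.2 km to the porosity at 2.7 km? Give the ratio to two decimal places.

1.97

φ(d₁)/φ(d₂) = e^(−k·d₁)/e^(−k·d₂) = e^{k(d₂−d₁)}
= exp(0.451 × 1.5) = exp(0.6765) = 1.9670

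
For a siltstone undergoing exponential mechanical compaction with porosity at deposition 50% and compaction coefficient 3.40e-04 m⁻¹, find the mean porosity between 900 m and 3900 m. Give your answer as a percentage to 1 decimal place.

23.1%

Working in km (1 km = 1000 m; β in km⁻¹ = β in m⁻¹ × 1000):
⟨phi⟩ = (1/(z₂−z₁)) ∫ phi₀ e^(−βz) dz = phi₀·(e^(−β·z₁) − e^(−β·z₂)) / (β·(z₂−z₁))
e^(−0.34×0.9) = 0.7364; e^(−0.34×3.9) = 0.2655
⟨phi⟩ = 0.5 × (0.7364 − 0.2655) / (0.34 × 3) = 0.5 × 0.4616 = 0.2308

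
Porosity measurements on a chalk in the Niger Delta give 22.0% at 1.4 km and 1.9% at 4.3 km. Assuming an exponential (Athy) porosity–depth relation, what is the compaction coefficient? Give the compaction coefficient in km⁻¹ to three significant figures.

Athy: phi(Z) = phi₀ e^(−kZ) ⇒ phi₁/phi₂ = e^{k(Z₂−Z₁)} ⇒ k = ln(phi₁/phi₂)/(Z₂−Z₁)
k = ln(0.22/0.019) / (4.3 − 1.4) = ln(11.58) / 2.9 = 2.4492 / 2.9 = 0.8445 km⁻¹

0.845 km⁻¹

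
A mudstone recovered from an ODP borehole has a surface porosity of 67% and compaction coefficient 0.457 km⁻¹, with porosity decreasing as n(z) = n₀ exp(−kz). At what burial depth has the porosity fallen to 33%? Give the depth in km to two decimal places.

Invert Athy's law: z = ln(n₀/n) / k
z = ln(0.67/0.33) / 0.457 = ln(2.03) / 0.457 = 0.7082 / 0.457 = 1.550 km

1.55 km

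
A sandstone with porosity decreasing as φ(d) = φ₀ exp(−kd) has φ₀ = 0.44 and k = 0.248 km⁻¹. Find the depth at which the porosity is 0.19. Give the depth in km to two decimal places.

Invert Athy's law: d = ln(φ₀/φ) / k
d = ln(0.44/0.19) / 0.248 = ln(2.316) / 0.248 = 0.8398 / 0.248 = 3.386 km

3.39 km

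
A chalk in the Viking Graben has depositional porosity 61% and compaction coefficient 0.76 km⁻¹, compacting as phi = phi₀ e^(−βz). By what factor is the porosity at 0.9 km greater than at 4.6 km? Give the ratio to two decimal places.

16.64

phi(z₁)/phi(z₂) = e^(−β·z₁)/e^(−β·z₂) = e^{β(z₂−z₁)}
= exp(0.76 × 3.7) = exp(2.812) = 16.6432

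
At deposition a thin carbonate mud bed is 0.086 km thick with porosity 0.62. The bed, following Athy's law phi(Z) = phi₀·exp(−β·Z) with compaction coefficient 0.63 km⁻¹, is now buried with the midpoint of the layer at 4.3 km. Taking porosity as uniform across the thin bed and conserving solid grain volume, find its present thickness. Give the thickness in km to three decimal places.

0.034 km

Porosity at 4.3 km: phi = 0.62·exp(−0.63×4.3) = 0.0413
Solid-volume conservation: h(1−phi) = h₀(1−phi₀) ⇒ h = h₀·(1−phi₀)/(1−phi)
h = 0.086 × (1 − 0.62)/(1 − 0.0413) = 0.086 × 0.3964 = 0.0341 km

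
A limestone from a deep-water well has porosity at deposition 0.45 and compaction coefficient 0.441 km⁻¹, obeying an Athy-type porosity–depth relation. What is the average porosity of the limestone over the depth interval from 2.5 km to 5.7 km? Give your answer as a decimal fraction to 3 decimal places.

0.080

⟨φ⟩ = (1/(z₂−z₁)) ∫ φ₀ e^(−cz) dz = φ₀·(e^(−c·z₁) − e^(−c·z₂)) / (c·(z₂−z₁))
e^(−0.441×2.5) = 0.3320; e^(−0.441×5.7) = 0.0810
⟨φ⟩ = 0.45 × (0.3320 − 0.0810) / (0.441 × 3.2) = 0.45 × 0.1779 = 0.0801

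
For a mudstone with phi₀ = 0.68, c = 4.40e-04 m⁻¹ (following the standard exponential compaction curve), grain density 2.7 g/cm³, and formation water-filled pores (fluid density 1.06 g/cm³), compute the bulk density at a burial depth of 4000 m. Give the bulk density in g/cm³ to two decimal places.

Working in km (1 km = 1000 m; c in km⁻¹ = c in m⁻¹ × 1000):
Porosity at depth: phi = 0.68·exp(−0.44×4) = 0.68×0.1720 = 0.1170
Bulk density: ρ_b = (1−phi)ρ_g + phi·ρ_f = 0.8830×2.7 + 0.1170×1.06
       = 2.384 + 0.124 = 2.508 g/cm³

2.51 g/cm³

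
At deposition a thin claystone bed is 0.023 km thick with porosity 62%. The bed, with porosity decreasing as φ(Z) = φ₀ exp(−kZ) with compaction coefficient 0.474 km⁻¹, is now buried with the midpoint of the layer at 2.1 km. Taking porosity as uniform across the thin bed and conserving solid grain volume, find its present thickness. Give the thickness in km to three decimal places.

Porosity at 2.1 km: φ = 0.62·exp(−0.474×2.1) = 0.2291
Solid-volume conservation: h(1−φ) = h₀(1−φ₀) ⇒ h = h₀·(1−φ₀)/(1−φ)
h = 0.023 × (1 − 0.62)/(1 − 0.2291) = 0.023 × 0.4930 = 0.0113 km

0.011 km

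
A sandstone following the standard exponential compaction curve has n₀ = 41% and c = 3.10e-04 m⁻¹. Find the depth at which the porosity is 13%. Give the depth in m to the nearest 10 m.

3710 m

Working in km (1 km = 1000 m; c in km⁻¹ = c in m⁻¹ × 1000):
Invert Athy's law: Z = ln(n₀/n) / c
Z = ln(0.41/0.13) / 0.31 = ln(3.154) / 0.31 = 1.1486 / 0.31 = 3.705 km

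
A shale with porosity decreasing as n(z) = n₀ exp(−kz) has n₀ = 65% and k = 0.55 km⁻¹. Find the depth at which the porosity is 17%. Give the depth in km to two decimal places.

2.44 km

Invert Athy's law: z = ln(n₀/n) / k
z = ln(0.65/0.17) / 0.55 = ln(3.824) / 0.55 = 1.3412 / 0.55 = 2.438 km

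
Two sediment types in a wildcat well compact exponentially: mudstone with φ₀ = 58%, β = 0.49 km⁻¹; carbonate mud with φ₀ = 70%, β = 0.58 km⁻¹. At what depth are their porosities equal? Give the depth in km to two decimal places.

Set φ₀ₐ e^(−βₐZ) = φ₀ᵦ e^(−βᵦZ) ⇒ ln(φ₀ₐ/φ₀ᵦ) = (βₐ − βᵦ)·Z
Z = ln(0.58/0.7) / (0.49 − 0.58) = -0.1881 / -0.09 = 2.089 km

2.09 km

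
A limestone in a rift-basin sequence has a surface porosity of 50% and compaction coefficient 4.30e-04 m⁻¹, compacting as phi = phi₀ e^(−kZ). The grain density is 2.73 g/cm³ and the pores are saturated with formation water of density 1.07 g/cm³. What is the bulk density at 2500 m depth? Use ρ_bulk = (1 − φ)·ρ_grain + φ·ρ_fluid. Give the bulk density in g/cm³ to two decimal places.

Working in km (1 km = 1000 m; k in km⁻¹ = k in m⁻¹ × 1000):
Porosity at depth: phi = 0.5·exp(−0.43×2.5) = 0.5×0.3413 = 0.1706
Bulk density: ρ_b = (1−phi)ρ_g + phi·ρ_f = 0.8294×2.73 + 0.1706×1.07
       = 2.264 + 0.183 = 2.447 g/cm³

2.45 g/cm³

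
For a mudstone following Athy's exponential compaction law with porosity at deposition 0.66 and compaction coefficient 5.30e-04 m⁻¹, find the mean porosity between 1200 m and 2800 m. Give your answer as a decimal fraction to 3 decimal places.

0.236

Working in km (1 km = 1000 m; β in km⁻¹ = β in m⁻¹ × 1000):
⟨φ⟩ = (1/(z₂−z₁)) ∫ φ₀ e^(−βz) dz = φ₀·(e^(−β·z₁) − e^(−β·z₂)) / (β·(z₂−z₁))
e^(−0.53×1.2) = 0.5294; e^(−0.53×2.8) = 0.2267
⟨φ⟩ = 0.66 × (0.5294 − 0.2267) / (0.53 × 1.6) = 0.66 × 0.3569 = 0.2356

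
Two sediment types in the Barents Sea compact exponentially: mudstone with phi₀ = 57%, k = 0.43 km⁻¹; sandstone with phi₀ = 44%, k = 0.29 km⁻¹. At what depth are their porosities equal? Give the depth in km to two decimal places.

Set phi₀ₐ e^(−kₐZ) = phi₀ᵦ e^(−kᵦZ) ⇒ ln(phi₀ₐ/phi₀ᵦ) = (kₐ − kᵦ)·Z
Z = ln(0.57/0.44) / (0.43 − 0.29) = 0.2589 / 0.14 = 1.849 km

1.85 km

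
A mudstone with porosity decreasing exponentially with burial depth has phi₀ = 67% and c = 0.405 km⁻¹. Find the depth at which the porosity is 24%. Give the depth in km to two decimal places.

2.53 km

Invert Athy's law: Z = ln(phi₀/phi) / c
Z = ln(0.67/0.24) / 0.405 = ln(2.792) / 0.405 = 1.0266 / 0.405 = 2.535 km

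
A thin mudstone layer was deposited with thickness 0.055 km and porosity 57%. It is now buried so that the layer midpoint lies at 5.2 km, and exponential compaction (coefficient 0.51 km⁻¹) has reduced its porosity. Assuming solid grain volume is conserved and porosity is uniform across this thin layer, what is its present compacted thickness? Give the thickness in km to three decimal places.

Porosity at 5.2 km: phi = 0.57·exp(−0.51×5.2) = 0.0402
Solid-volume conservation: h(1−phi) = h₀(1−phi₀) ⇒ h = h₀·(1−phi₀)/(1−phi)
h = 0.055 × (1 − 0.57)/(1 − 0.0402) = 0.055 × 0.4480 = 0.0246 km

0.025 km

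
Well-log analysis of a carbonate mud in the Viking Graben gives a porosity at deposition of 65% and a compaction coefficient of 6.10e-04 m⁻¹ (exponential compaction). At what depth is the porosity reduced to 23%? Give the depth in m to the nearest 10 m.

Working in km (1 km = 1000 m; c in km⁻¹ = c in m⁻¹ × 1000):
Invert Athy's law: d = ln(n₀/n) / c
d = ln(0.65/0.23) / 0.61 = ln(2.826) / 0.61 = 1.0389 / 0.61 = 1.703 km

1700 m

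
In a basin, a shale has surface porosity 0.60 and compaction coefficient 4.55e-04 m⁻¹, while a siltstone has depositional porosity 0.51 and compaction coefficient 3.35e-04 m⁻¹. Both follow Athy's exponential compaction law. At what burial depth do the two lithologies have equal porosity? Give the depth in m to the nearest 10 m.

1350 m

Working in km (1 km = 1000 m; k in km⁻¹ = k in m⁻¹ × 1000):
Set φ₀ₐ e^(−kₐz) = φ₀ᵦ e^(−kᵦz) ⇒ ln(φ₀ₐ/φ₀ᵦ) = (kₐ − kᵦ)·z
z = ln(0.6/0.51) / (0.455 − 0.335) = 0.1625 / 0.12 = 1.354 km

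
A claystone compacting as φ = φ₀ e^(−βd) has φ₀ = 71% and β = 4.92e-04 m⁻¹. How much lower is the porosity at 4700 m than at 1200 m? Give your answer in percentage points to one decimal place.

32.3 percentage points

Working in km (1 km = 1000 m; β in km⁻¹ = β in m⁻¹ × 1000):
φ(1.2) = 0.71·e^(−0.492×1.2) = 0.3934
φ(4.7) = 0.71·e^(−0.492×4.7) = 0.0703
Δφ = 0.3934 − 0.0703 = 0.3231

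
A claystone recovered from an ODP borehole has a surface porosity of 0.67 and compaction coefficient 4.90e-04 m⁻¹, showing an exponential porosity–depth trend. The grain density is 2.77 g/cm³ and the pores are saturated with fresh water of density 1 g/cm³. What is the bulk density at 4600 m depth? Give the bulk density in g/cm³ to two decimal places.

Working in km (1 km = 1000 m; k in km⁻¹ = k in m⁻¹ × 1000):
Porosity at depth: n = 0.67·exp(−0.49×4.6) = 0.67×0.1050 = 0.0703
Bulk density: ρ_b = (1−n)ρ_g + n·ρ_f = 0.9297×2.77 + 0.0703×1
       = 2.575 + 0.070 = 2.646 g/cm³

2.65 g/cm³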